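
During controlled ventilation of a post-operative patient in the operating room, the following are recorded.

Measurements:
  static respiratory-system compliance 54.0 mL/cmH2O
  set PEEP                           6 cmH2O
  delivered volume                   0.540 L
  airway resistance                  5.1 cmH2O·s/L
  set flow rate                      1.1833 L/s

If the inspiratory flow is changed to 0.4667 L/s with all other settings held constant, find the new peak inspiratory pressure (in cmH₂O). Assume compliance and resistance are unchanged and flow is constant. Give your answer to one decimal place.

18.4

PIP = Vt/C + R·V̇ + PEEP (constant-flow equation of motion).
Only the resistive term changes: ΔPIP = R × ΔV̇ = 5.1 × (0.4667 − 1.1833) = 5.1 × -0.7166 = -3.655 cmH2O.
Original PIP = 540/54.0 + 5.1×1.1833 + 6 = 22.035 cmH2O; new PIP = 22.035 + (-3.655) = 18.38 cmH2O.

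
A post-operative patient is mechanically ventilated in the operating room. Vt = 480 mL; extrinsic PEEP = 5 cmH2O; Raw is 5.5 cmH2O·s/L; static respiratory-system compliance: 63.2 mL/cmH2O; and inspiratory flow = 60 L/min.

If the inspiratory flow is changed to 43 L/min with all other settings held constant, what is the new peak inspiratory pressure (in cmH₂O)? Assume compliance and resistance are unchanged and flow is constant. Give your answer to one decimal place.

Flow: 60 L/min ÷ 60 = 1 L/s.
New flow: 43 L/min ÷ 60 = 0.7167 L/s.
PIP = Vt/C + R·V̇ + PEEP (constant-flow equation of motion).
Only the resistive term changes: ΔPIP = R × ΔV̇ = 5.5 × (0.7167 − 1) = 5.5 × -0.2833 = -1.558 cmH2O.
Original PIP = 480/63.2 + 5.5×1 + 5 = 18.095 cmH2O; new PIP = 18.095 + (-1.558) = 16.537 cmH2O.

16.5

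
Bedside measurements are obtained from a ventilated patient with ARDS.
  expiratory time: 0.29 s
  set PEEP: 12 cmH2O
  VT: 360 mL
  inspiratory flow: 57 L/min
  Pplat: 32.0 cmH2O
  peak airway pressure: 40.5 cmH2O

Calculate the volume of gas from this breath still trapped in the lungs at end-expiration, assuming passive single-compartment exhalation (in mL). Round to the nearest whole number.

Flow: 57 L/min ÷ 60 = 0.95 L/s.
R = (PIP − Pplat)/V̇ = (40.5 − 32.0) / 0.95 = 8.5/0.95 = 8.947 cmH2O·s/L.
C = Vt/(Pplat − PEEP) = 360.0 / (32.0 − 12) = 360.0/20.0 = 18.0 mL/cmH2O.
τ = R × C = 8.947 × 0.018 L/cmH2O = 0.161 s.
Fraction remaining = e^(−Te/τ) = e^(−0.29/0.161) = 0.1651.
Trapped volume = 360.0 × 0.1651 = 59.436 mL.

59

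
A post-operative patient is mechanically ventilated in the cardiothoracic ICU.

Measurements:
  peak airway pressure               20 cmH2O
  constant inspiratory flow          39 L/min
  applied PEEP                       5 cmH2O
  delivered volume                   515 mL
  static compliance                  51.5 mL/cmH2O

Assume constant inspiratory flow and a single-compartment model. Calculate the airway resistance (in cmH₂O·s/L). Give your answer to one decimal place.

7.7

Flow: 39 L/min ÷ 60 = 0.65 L/s.
Equation of motion (constant flow): PIP = Vt/C + R·V̇ + PEEP.
R·V̇ = PIP − Vt/C − PEEP = 20 − 515/51.5 − 5 = 20 − 10.0 − 5 = 5.0 cmH2O.
R = 5.0 / 0.65 = 7.692 cmH2O·s/L.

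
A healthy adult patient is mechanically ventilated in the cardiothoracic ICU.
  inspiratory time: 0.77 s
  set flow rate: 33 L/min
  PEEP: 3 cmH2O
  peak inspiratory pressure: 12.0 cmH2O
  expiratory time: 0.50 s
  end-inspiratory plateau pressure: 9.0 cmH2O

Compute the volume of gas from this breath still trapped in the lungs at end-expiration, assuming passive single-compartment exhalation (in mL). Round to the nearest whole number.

Flow: 33 L/min ÷ 60 = 0.55 L/s.
Vt = flow × Ti = 0.55 L/s × 0.77 s × 1000 mL/L = 423.5 mL.
R = (PIP − Pplat)/V̇ = (12.0 − 9.0) / 0.55 = 3.0/0.55 = 5.455 cmH2O·s/L.
C = Vt/(Pplat − PEEP) = 423.5 / (9.0 − 3) = 423.5/6.0 = 70.583 mL/cmH2O.
τ = R × C = 5.455 × 0.07058 L/cmH2O = 0.385 s.
Fraction remaining = e^(−Te/τ) = e^(−0.50/0.385) = 0.2729.
Trapped volume = 423.5 × 0.2729 = 115.57 mL.

116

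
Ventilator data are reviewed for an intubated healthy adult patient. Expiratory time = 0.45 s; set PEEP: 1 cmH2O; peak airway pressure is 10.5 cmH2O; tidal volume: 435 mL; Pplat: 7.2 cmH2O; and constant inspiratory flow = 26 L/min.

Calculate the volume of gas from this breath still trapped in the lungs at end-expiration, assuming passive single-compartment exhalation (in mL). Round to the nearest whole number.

187

Flow: 26 L/min ÷ 60 = 0.4333 L/s.
R = (PIP − Pplat)/V̇ = (10.5 − 7.2) / 0.4333 = 3.3/0.4333 = 7.616 cmH2O·s/L.
C = Vt/(Pplat − PEEP) = 435.0 / (7.2 − 1) = 435.0/6.2 = 70.161 mL/cmH2O.
τ = R × C = 7.616 × 0.07016 L/cmH2O = 0.5343 s.
Fraction remaining = e^(−Te/τ) = e^(−0.45/0.5343) = 0.4308.
Trapped volume = 435.0 × 0.4308 = 187.4 mL.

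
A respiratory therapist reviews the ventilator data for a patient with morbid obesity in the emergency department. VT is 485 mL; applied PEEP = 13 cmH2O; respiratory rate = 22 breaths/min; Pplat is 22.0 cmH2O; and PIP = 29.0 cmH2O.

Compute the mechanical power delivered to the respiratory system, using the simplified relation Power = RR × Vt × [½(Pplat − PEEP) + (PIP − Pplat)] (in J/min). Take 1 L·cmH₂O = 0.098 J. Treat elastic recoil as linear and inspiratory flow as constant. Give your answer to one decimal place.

Per-breath work = Vt × [½(Pplat−PEEP) + (PIP−Pplat)] = 0.485 × [0.5×9.0 + 7.0] = 0.485 × 11.5 = 5.578 L·cmH2O.
Power = 22 × 5.578 = 122.72 L·cmH2O/min.
× 0.098 J/(L·cmH2O) → 12.027 J/min.

12.0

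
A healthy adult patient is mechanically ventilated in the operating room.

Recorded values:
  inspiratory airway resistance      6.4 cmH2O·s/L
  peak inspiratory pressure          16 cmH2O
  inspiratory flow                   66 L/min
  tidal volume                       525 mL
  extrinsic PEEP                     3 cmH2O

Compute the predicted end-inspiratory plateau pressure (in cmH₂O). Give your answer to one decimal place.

9.0

Flow: 66 L/min ÷ 60 = 1.1 L/s.
Pplat = PIP − Raw × flow = 16 − 6.4 × 1.1 = 16 − 7.04 = 8.96 cmH2O.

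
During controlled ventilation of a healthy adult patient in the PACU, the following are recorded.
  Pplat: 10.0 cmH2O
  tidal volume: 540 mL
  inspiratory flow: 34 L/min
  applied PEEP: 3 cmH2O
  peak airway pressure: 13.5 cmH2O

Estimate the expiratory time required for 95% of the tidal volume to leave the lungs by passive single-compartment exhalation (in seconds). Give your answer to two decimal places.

1.43

Flow: 34 L/min ÷ 60 = 0.5667 L/s.
R = (PIP − Pplat)/V̇ = (13.5 − 10.0) / 0.5667 = 3.5/0.5667 = 6.176 cmH2O·s/L.
C = Vt/(Pplat − PEEP) = 540.0 / (10.0 − 3) = 540.0/7.0 = 77.143 mL/cmH2O.
τ = R × C = 6.176 × 0.07714 L/cmH2O = 0.4764 s.
t = −τ·ln(1 − 0.95) = −0.4764·ln(0.05) = 1.427 s.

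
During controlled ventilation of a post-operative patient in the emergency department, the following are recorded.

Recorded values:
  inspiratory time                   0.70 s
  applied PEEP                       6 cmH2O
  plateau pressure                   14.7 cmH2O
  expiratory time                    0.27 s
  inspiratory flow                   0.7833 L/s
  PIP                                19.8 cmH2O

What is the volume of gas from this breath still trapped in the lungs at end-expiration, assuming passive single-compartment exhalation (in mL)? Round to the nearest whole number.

284

Vt = flow × Ti = 0.7833 L/s × 0.70 s × 1000 mL/L = 548.31 mL.
R = (PIP − Pplat)/V̇ = (19.8 − 14.7) / 0.7833 = 5.1/0.7833 = 6.511 cmH2O·s/L.
C = Vt/(Pplat − PEEP) = 548.31 / (14.7 − 6) = 548.31/8.7 = 63.024 mL/cmH2O.
τ = R × C = 6.511 × 0.06302 L/cmH2O = 0.4103 s.
Fraction remaining = e^(−Te/τ) = e^(−0.27/0.4103) = 0.5179.
Trapped volume = 548.31 × 0.5179 = 283.97 mL.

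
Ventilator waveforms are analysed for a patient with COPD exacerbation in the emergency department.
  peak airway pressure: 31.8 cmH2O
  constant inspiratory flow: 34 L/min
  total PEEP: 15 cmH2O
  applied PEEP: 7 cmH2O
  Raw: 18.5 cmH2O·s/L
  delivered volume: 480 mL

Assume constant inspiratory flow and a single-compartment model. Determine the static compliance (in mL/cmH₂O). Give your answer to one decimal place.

76.0

Flow: 34 L/min ÷ 60 = 0.5667 L/s.
Total PEEP = 15 cmH2O (set 7 + intrinsic 8); this is the baseline alveolar pressure.
Equation of motion (constant flow): PIP = Vt/C + R·V̇ + PEEP.
Vt/C = PIP − R·V̇ − PEEP = 31.8 − 18.5×0.5667 − 15 = 31.8 − 10.484 − 15 = 6.316 cmH2O.
C = Vt / 6.316 = 480 / 6.316 = 75.997 mL/cmH2O.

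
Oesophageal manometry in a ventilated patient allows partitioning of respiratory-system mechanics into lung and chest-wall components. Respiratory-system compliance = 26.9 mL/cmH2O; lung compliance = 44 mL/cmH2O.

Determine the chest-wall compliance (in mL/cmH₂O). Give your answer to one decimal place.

1/Ccw = 1/Crs − 1/CL.
1/Ccw = 1/26.9 − 1/44 = 0.01445.
Ccw = 69.204 mL/cmH2O.

69.2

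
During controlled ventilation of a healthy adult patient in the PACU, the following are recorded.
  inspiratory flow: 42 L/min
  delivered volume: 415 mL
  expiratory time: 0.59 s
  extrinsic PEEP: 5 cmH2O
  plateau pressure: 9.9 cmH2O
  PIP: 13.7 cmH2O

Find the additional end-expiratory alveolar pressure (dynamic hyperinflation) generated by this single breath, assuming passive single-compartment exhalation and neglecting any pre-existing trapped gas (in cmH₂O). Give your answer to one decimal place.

1.4

Flow: 42 L/min ÷ 60 = 0.7 L/s.
R = (PIP − Pplat)/V̇ = (13.7 − 9.9) / 0.7 = 3.8/0.7 = 5.429 cmH2O·s/L.
C = Vt/(Pplat − PEEP) = 415.0 / (9.9 − 5) = 415.0/4.9 = 84.694 mL/cmH2O.
τ = R × C = 5.429 × 0.08469 L/cmH2O = 0.4598 s.
Fraction remaining = e^(−Te/τ) = e^(−0.59/0.4598) = 0.2772; trapped volume = 415.0 × 0.2772 = 115.04 mL.
Additional alveolar pressure from trapping ≈ V_trapped / C = 115.04 / 84.694 = 1.358 cmH2O.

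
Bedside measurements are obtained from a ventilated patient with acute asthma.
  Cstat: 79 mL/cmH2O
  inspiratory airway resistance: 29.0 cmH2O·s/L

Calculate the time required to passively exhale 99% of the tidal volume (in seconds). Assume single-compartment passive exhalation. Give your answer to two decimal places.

10.55

τ = R × C = 29.0 × 79 mL/cmH2O = 29.0 × 0.079 L/cmH2O = 2.291 s.
Exhaled fraction f = 1 − e^(−t/τ) → t = −τ·ln(1 − f) = −2.291·ln(0.01) = 10.55 s.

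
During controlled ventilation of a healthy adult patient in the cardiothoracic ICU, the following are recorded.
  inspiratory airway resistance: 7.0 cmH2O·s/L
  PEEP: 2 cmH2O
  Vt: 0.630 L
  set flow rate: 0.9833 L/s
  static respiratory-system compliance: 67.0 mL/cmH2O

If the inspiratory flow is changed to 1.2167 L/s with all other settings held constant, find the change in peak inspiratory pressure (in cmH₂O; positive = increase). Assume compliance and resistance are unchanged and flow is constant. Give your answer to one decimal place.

PIP = Vt/C + R·V̇ + PEEP (constant-flow equation of motion).
Only the resistive term changes: ΔPIP = R × ΔV̇ = 7.0 × (1.2167 − 0.9833) = 7.0 × 0.2334 = 1.634 cmH2O.

1.6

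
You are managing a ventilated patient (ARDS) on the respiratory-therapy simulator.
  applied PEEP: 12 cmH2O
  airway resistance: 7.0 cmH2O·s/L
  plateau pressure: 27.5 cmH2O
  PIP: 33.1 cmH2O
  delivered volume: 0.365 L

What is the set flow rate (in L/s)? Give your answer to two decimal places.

0.80

flow = (PIP − Pplat) / Raw = 5.6 / 7.0 = 0.8 L/s.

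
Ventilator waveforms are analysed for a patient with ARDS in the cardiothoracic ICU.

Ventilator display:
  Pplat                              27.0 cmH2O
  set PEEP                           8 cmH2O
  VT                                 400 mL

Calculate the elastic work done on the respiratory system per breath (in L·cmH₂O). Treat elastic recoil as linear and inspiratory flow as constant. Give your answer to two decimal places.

3.80

Elastic work ≈ ½ × (Pplat − PEEP) × Vt = 0.5 × (27.0 − 8) × 0.400 L = 0.5 × 19.0 × 0.400 = 3.8 L·cmH2O.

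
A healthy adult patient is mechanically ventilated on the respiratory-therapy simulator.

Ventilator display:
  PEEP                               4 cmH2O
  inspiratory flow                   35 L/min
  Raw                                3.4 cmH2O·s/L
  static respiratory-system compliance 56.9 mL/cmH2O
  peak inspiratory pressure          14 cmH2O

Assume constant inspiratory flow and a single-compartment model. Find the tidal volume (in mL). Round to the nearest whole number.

456

Flow: 35 L/min ÷ 60 = 0.5833 L/s.
Equation of motion (constant flow): PIP = Vt/C + R·V̇ + PEEP.
Vt/C = PIP − R·V̇ − PEEP = 14 − 1.983 − 4 = 8.017 cmH2O.
Vt = C × 8.017 = 56.9 × 8.017 = 456.17 mL.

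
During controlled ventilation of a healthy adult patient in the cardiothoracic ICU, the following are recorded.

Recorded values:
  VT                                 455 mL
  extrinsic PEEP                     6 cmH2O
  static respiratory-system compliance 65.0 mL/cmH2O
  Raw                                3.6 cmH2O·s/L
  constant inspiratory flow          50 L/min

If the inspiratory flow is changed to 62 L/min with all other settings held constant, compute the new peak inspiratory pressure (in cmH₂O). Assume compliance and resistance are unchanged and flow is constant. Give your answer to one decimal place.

Flow: 50 L/min ÷ 60 = 0.8333 L/s.
New flow: 62 L/min ÷ 60 = 1.0333 L/s.
PIP = Vt/C + R·V̇ + PEEP (constant-flow equation of motion).
Only the resistive term changes: ΔPIP = R × ΔV̇ = 3.6 × (1.0333 − 0.8333) = 3.6 × 0.2 = 0.72 cmH2O.
Original PIP = 455/65.0 + 3.6×0.8333 + 6 = 16.0 cmH2O; new PIP = 16.0 + (0.72) = 16.72 cmH2O.

16.7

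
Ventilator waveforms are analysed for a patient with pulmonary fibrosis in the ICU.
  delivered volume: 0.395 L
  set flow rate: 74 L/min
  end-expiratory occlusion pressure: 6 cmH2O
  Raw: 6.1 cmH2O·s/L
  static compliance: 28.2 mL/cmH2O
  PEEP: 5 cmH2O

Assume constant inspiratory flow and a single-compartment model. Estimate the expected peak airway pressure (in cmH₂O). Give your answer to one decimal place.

Flow: 74 L/min ÷ 60 = 1.2333 L/s.
Total PEEP = 6 cmH2O (set 5 + intrinsic 1); this is the baseline alveolar pressure.
Equation of motion (constant flow): PIP = Vt/C + R·V̇ + PEEP.
PIP = 395/28.2 + 6.1×1.2333 + 6 = 14.007 + 7.523 + 6 = 27.53 cmH2O.

27.5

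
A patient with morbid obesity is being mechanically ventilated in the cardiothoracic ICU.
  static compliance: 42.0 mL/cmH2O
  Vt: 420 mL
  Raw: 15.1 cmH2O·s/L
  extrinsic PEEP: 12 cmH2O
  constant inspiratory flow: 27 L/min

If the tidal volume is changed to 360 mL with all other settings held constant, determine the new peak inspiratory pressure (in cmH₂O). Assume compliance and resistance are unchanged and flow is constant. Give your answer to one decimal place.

Flow: 27 L/min ÷ 60 = 0.45 L/s.
PIP = Vt/C + R·V̇ + PEEP (constant-flow equation of motion).
Only the elastic term changes: ΔPIP = ΔVt / C = (360 − 420) / 42.0 = -1.429 cmH2O.
Original PIP = 420/42.0 + 15.1×0.45 + 12 = 28.795 cmH2O; new PIP = 28.795 + (-1.429) = 27.366 cmH2O.

27.4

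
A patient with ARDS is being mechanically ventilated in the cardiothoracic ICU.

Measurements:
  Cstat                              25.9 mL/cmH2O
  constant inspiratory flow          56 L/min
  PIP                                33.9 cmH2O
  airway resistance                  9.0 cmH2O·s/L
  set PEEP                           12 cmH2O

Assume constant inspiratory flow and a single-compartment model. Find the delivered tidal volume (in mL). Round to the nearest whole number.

350

Flow: 56 L/min ÷ 60 = 0.9333 L/s.
Equation of motion (constant flow): PIP = Vt/C + R·V̇ + PEEP.
Vt/C = PIP − R·V̇ − PEEP = 33.9 − 8.4 − 12 = 13.5 cmH2O.
Vt = C × 13.5 = 25.9 × 13.5 = 349.65 mL.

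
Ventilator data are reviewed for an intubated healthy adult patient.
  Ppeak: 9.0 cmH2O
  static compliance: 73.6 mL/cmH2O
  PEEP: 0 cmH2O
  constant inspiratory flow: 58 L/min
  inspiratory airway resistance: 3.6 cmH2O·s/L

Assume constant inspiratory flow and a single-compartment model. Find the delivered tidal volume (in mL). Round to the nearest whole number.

406

Flow: 58 L/min ÷ 60 = 0.9667 L/s.
Equation of motion (constant flow): PIP = Vt/C + R·V̇ + PEEP.
Vt/C = PIP − R·V̇ − PEEP = 9.0 − 3.48 − 0 = 5.52 cmH2O.
Vt = C × 5.52 = 73.6 × 5.52 = 406.27 mL.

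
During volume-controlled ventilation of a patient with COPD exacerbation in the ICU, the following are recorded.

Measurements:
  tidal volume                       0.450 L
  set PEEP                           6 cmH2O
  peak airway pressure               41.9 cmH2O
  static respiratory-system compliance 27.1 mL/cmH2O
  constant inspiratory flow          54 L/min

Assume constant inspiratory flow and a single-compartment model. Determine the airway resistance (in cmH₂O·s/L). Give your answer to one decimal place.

Flow: 54 L/min ÷ 60 = 0.9 L/s.
Equation of motion (constant flow): PIP = Vt/C + R·V̇ + PEEP.
R·V̇ = PIP − Vt/C − PEEP = 41.9 − 450/27.1 − 6 = 41.9 − 16.605 − 6 = 19.295 cmH2O.
R = 19.295 / 0.9 = 21.439 cmH2O·s/L.

21.4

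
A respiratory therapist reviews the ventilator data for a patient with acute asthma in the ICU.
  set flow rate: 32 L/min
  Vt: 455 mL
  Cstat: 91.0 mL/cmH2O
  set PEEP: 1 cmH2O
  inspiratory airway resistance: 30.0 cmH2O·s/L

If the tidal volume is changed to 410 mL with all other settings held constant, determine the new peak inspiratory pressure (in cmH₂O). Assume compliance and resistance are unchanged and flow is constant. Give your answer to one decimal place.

Flow: 32 L/min ÷ 60 = 0.5333 L/s.
PIP = Vt/C + R·V̇ + PEEP (constant-flow equation of motion).
Only the elastic term changes: ΔPIP = ΔVt / C = (410 − 455) / 91.0 = -0.4945 cmH2O.
Original PIP = 455/91.0 + 30.0×0.5333 + 1 = 21.999 cmH2O; new PIP = 21.999 + (-0.4945) = 21.505 cmH2O.

21.5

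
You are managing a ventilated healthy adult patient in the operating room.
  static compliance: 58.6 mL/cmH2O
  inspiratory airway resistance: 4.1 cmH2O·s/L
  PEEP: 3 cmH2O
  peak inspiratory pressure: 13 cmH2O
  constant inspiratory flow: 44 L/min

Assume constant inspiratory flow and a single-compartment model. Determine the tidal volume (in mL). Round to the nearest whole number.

Flow: 44 L/min ÷ 60 = 0.7333 L/s.
Equation of motion (constant flow): PIP = Vt/C + R·V̇ + PEEP.
Vt/C = PIP − R·V̇ − PEEP = 13 − 3.007 − 3 = 6.993 cmH2O.
Vt = C × 6.993 = 58.6 × 6.993 = 409.79 mL.

410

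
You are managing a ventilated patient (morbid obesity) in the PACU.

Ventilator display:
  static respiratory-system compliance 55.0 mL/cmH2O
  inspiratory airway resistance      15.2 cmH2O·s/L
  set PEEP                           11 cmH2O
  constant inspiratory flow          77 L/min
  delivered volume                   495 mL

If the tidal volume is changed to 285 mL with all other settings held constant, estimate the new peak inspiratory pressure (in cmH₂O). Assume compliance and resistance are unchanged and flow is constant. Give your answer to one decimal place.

Flow: 77 L/min ÷ 60 = 1.2833 L/s.
PIP = Vt/C + R·V̇ + PEEP (constant-flow equation of motion).
Only the elastic term changes: ΔPIP = ΔVt / C = (285 − 495) / 55.0 = -3.818 cmH2O.
Original PIP = 495/55.0 + 15.2×1.2833 + 11 = 39.506 cmH2O; new PIP = 39.506 + (-3.818) = 35.688 cmH2O.

35.7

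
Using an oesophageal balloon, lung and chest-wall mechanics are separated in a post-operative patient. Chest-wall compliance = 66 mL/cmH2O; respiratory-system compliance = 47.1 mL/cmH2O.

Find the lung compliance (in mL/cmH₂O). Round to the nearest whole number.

164

1/CL = 1/Crs − 1/Ccw.
1/CL = 1/47.1 − 1/66 = 0.00608.
CL = 164.47 mL/cmH2O.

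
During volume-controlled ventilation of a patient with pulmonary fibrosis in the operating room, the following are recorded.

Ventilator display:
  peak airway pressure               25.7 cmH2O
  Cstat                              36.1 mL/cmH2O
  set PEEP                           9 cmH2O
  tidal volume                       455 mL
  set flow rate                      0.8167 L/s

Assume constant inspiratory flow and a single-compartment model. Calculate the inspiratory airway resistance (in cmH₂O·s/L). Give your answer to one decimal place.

Equation of motion (constant flow): PIP = Vt/C + R·V̇ + PEEP.
R·V̇ = PIP − Vt/C − PEEP = 25.7 − 455/36.1 − 9 = 25.7 − 12.604 − 9 = 4.096 cmH2O.
R = 4.096 / 0.8167 = 5.015 cmH2O·s/L.

5.0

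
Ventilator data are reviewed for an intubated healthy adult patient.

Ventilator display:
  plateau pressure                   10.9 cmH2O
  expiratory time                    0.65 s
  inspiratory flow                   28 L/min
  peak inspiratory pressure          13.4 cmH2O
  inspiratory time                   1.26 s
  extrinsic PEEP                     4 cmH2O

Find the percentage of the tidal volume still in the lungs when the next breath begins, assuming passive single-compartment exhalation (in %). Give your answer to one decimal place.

Flow: 28 L/min ÷ 60 = 0.4667 L/s.
Vt = flow × Ti = 0.4667 L/s × 1.26 s × 1000 mL/L = 588.04 mL.
R = (PIP − Pplat)/V̇ = (13.4 − 10.9) / 0.4667 = 2.5/0.4667 = 5.357 cmH2O·s/L.
C = Vt/(Pplat − PEEP) = 588.04 / (10.9 − 4) = 588.04/6.9 = 85.223 mL/cmH2O.
τ = R × C = 5.357 × 0.08522 L/cmH2O = 0.4565 s.
Fraction remaining at end-expiration = e^(−Te/τ) = e^(−0.65/0.4565) = 0.2408 → 24.08%.

24.1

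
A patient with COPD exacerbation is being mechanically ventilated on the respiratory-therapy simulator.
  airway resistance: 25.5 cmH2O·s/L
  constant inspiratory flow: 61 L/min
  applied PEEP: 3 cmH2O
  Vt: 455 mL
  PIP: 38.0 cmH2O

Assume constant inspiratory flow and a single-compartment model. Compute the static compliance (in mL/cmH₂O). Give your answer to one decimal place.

50.1

Flow: 61 L/min ÷ 60 = 1.0167 L/s.
Equation of motion (constant flow): PIP = Vt/C + R·V̇ + PEEP.
Vt/C = PIP − R·V̇ − PEEP = 38.0 − 25.5×1.0167 − 3 = 38.0 − 25.926 − 3 = 9.074 cmH2O.
C = Vt / 9.074 = 455 / 9.074 = 50.143 mL/cmH2O.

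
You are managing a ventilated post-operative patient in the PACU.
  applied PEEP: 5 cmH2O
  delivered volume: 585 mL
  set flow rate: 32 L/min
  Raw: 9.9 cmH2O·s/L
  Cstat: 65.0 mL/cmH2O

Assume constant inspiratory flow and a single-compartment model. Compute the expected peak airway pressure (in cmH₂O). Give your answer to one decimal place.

19.3

Flow: 32 L/min ÷ 60 = 0.5333 L/s.
Equation of motion (constant flow): PIP = Vt/C + R·V̇ + PEEP.
PIP = 585/65.0 + 9.9×0.5333 + 5 = 9.0 + 5.28 + 5 = 19.28 cmH2O.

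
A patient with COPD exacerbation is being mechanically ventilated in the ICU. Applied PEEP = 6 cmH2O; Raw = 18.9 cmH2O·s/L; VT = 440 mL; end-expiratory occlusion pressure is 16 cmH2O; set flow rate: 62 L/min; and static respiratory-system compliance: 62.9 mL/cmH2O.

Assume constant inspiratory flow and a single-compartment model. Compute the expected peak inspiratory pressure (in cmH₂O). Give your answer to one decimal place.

42.5

Flow: 62 L/min ÷ 60 = 1.0333 L/s.
Total PEEP = 16 cmH2O (set 6 + intrinsic 10); this is the baseline alveolar pressure.
Equation of motion (constant flow): PIP = Vt/C + R·V̇ + PEEP.
PIP = 440/62.9 + 18.9×1.0333 + 16 = 6.995 + 19.529 + 16 = 42.524 cmH2O.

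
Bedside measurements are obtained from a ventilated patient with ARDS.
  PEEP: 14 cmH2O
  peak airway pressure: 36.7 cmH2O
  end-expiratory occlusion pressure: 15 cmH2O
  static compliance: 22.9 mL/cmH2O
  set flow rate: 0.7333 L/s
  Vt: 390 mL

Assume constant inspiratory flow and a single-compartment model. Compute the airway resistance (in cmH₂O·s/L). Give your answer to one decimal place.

Total PEEP = 15 cmH2O (set 14 + intrinsic 1); this is the baseline alveolar pressure.
Equation of motion (constant flow): PIP = Vt/C + R·V̇ + PEEP.
R·V̇ = PIP − Vt/C − PEEP = 36.7 − 390/22.9 − 15 = 36.7 − 17.031 − 15 = 4.669 cmH2O.
R = 4.669 / 0.7333 = 6.367 cmH2O·s/L.

6.4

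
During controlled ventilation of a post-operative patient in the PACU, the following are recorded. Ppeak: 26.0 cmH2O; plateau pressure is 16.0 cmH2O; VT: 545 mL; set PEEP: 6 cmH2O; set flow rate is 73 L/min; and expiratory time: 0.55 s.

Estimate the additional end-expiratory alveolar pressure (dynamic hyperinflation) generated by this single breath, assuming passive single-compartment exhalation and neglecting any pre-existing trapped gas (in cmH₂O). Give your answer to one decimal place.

2.9

Flow: 73 L/min ÷ 60 = 1.2167 L/s.
R = (PIP − Pplat)/V̇ = (26.0 − 16.0) / 1.2167 = 10.0/1.2167 = 8.219 cmH2O·s/L.
C = Vt/(Pplat − PEEP) = 545.0 / (16.0 − 6) = 545.0/10.0 = 54.5 mL/cmH2O.
τ = R × C = 8.219 × 0.0545 L/cmH2O = 0.4479 s.
Fraction remaining = e^(−Te/τ) = e^(−0.55/0.4479) = 0.2929; trapped volume = 545.0 × 0.2929 = 159.63 mL.
Additional alveolar pressure from trapping ≈ V_trapped / C = 159.63 / 54.5 = 2.929 cmH2O.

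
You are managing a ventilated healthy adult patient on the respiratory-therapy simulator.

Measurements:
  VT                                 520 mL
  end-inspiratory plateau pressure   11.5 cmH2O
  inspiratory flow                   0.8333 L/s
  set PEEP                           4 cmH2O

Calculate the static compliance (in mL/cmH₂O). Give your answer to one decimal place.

69.3

Cstat = Vt / (Pplat − PEEP) = 520 / (11.5 − 4) = 520 / 7.5 = 69.333 mL/cmH2O.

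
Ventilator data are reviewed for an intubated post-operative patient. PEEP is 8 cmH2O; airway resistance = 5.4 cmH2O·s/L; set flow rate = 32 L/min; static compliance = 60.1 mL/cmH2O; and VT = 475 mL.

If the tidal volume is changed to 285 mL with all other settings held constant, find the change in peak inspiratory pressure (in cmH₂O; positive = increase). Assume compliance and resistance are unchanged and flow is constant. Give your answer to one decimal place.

PIP = Vt/C + R·V̇ + PEEP (constant-flow equation of motion).
Only the elastic term changes: ΔPIP = ΔVt / C = (285 − 475) / 60.1 = -3.161 cmH2O.

-3.2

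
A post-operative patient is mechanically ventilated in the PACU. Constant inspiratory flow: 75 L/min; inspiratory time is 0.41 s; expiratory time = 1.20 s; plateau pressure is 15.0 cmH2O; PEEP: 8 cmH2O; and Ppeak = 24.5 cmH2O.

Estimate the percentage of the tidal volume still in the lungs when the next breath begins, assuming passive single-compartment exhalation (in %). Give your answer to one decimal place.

11.6

Flow: 75 L/min ÷ 60 = 1.25 L/s.
Vt = flow × Ti = 1.25 L/s × 0.41 s × 1000 mL/L = 512.5 mL.
R = (PIP − Pplat)/V̇ = (24.5 − 15.0) / 1.25 = 9.5/1.25 = 7.6 cmH2O·s/L.
C = Vt/(Pplat − PEEP) = 512.5 / (15.0 − 8) = 512.5/7.0 = 73.214 mL/cmH2O.
τ = R × C = 7.6 × 0.07321 L/cmH2O = 0.5564 s.
Fraction remaining at end-expiration = e^(−Te/τ) = e^(−1.20/0.5564) = 0.1157 → 11.57%.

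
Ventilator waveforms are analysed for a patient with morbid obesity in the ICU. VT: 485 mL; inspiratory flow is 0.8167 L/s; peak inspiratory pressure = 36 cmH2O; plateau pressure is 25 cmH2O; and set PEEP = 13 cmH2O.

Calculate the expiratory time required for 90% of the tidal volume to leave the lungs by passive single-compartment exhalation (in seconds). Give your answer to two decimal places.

R = (PIP − Pplat)/V̇ = (36 − 25) / 0.8167 = 11.0/0.8167 = 13.469 cmH2O·s/L.
C = Vt/(Pplat − PEEP) = 485.0 / (25 − 13) = 485.0/12.0 = 40.417 mL/cmH2O.
τ = R × C = 13.469 × 0.04042 L/cmH2O = 0.5444 s.
t = −τ·ln(1 − 0.90) = −0.5444·ln(0.1) = 1.254 s.

1.25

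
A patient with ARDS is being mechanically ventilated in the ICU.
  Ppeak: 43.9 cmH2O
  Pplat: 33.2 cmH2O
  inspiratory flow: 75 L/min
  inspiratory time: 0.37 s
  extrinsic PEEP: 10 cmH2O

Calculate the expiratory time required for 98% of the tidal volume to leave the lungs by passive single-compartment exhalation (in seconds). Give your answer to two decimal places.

Flow: 75 L/min ÷ 60 = 1.25 L/s.
Vt = flow × Ti = 1.25 L/s × 0.37 s × 1000 mL/L = 462.5 mL.
R = (PIP − Pplat)/V̇ = (43.9 − 33.2) / 1.25 = 10.7/1.25 = 8.56 cmH2O·s/L.
C = Vt/(Pplat − PEEP) = 462.5 / (33.2 − 10) = 462.5/23.2 = 19.935 mL/cmH2O.
τ = R × C = 8.56 × 0.01994 L/cmH2O = 0.1707 s.
t = −τ·ln(1 − 0.98) = −0.1707·ln(0.02) = 0.6678 s.

0.67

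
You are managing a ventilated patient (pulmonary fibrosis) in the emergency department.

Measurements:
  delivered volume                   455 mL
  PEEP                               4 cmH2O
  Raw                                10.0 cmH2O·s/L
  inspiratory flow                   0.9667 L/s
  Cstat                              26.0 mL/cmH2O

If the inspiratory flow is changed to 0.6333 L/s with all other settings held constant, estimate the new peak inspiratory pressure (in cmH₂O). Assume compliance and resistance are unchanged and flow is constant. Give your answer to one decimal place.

PIP = Vt/C + R·V̇ + PEEP (constant-flow equation of motion).
Only the resistive term changes: ΔPIP = R × ΔV̇ = 10.0 × (0.6333 − 0.9667) = 10.0 × -0.3334 = -3.334 cmH2O.
Original PIP = 455/26.0 + 10.0×0.9667 + 4 = 31.167 cmH2O; new PIP = 31.167 + (-3.334) = 27.833 cmH2O.

27.8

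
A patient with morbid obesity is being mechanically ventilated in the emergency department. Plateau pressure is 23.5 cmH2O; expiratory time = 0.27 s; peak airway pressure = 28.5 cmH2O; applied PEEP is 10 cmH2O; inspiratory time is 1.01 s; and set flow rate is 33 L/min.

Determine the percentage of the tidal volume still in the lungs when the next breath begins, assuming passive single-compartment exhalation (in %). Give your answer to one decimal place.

48.6

Flow: 33 L/min ÷ 60 = 0.55 L/s.
Vt = flow × Ti = 0.55 L/s × 1.01 s × 1000 mL/L = 555.5 mL.
R = (PIP − Pplat)/V̇ = (28.5 − 23.5) / 0.55 = 5.0/0.55 = 9.091 cmH2O·s/L.
C = Vt/(Pplat − PEEP) = 555.5 / (23.5 − 10) = 555.5/13.5 = 41.148 mL/cmH2O.
τ = R × C = 9.091 × 0.04115 L/cmH2O = 0.3741 s.
Fraction remaining at end-expiration = e^(−Te/τ) = e^(−0.27/0.3741) = 0.4859 → 48.59%.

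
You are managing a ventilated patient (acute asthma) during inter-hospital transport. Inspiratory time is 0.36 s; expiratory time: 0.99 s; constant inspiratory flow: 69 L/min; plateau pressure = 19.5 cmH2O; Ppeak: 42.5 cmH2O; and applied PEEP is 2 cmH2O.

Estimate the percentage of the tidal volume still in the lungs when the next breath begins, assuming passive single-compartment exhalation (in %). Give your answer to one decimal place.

12.3

Flow: 69 L/min ÷ 60 = 1.15 L/s.
Vt = flow × Ti = 1.15 L/s × 0.36 s × 1000 mL/L = 414.0 mL.
R = (PIP − Pplat)/V̇ = (42.5 − 19.5) / 1.15 = 23.0/1.15 = 20.0 cmH2O·s/L.
C = Vt/(Pplat − PEEP) = 414.0 / (19.5 − 2) = 414.0/17.5 = 23.657 mL/cmH2O.
τ = R × C = 20.0 × 0.02366 L/cmH2O = 0.4732 s.
Fraction remaining at end-expiration = e^(−Te/τ) = e^(−0.99/0.4732) = 0.1234 → 12.34%.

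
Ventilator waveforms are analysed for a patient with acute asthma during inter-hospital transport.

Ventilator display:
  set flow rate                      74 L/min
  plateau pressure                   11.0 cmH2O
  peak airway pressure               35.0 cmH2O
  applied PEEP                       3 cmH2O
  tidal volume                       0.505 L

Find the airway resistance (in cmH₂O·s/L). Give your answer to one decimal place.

19.5

Flow: 74 L/min ÷ 60 = 1.2333 L/s.
Raw = (PIP − Pplat) / flow = (35.0 − 11.0) / 1.2333 = 24.0 / 1.2333 = 19.46 cmH2O·s/L.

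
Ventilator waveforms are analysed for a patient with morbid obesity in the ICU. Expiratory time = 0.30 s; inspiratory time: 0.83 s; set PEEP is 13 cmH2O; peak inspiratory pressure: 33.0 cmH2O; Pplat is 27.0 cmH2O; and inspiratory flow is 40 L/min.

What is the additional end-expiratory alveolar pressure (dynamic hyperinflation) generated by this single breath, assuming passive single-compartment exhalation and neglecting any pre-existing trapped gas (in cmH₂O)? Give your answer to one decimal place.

6.0

Flow: 40 L/min ÷ 60 = 0.6667 L/s.
Vt = flow × Ti = 0.6667 L/s × 0.83 s × 1000 mL/L = 553.36 mL.
R = (PIP − Pplat)/V̇ = (33.0 − 27.0) / 0.6667 = 6.0/0.6667 = 9.0 cmH2O·s/L.
C = Vt/(Pplat − PEEP) = 553.36 / (27.0 − 13) = 553.36/14.0 = 39.526 mL/cmH2O.
τ = R × C = 9.0 × 0.03953 L/cmH2O = 0.3558 s.
Fraction remaining = e^(−Te/τ) = e^(−0.30/0.3558) = 0.4303; trapped volume = 553.36 × 0.4303 = 238.11 mL.
Additional alveolar pressure from trapping ≈ V_trapped / C = 238.11 / 39.526 = 6.024 cmH2O.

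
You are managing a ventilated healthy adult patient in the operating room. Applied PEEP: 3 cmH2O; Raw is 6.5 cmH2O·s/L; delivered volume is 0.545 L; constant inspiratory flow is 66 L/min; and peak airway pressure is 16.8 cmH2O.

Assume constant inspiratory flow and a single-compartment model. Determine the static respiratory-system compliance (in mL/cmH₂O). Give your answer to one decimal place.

82.0

Flow: 66 L/min ÷ 60 = 1.1 L/s.
Equation of motion (constant flow): PIP = Vt/C + R·V̇ + PEEP.
Vt/C = PIP − R·V̇ − PEEP = 16.8 − 6.5×1.1 − 3 = 16.8 − 7.15 − 3 = 6.65 cmH2O.
C = Vt / 6.65 = 545 / 6.65 = 81.955 mL/cmH2O.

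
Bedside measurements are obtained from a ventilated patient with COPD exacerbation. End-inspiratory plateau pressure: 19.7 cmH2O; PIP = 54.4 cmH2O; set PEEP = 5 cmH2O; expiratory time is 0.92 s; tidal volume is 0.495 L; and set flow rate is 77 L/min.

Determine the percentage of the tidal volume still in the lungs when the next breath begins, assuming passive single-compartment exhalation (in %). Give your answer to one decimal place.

36.4

Flow: 77 L/min ÷ 60 = 1.2833 L/s.
R = (PIP − Pplat)/V̇ = (54.4 − 19.7) / 1.2833 = 34.7/1.2833 = 27.04 cmH2O·s/L.
C = Vt/(Pplat − PEEP) = 495.0 / (19.7 − 5) = 495.0/14.7 = 33.673 mL/cmH2O.
τ = R × C = 27.04 × 0.03367 L/cmH2O = 0.9104 s.
Fraction remaining at end-expiration = e^(−Te/τ) = e^(−0.92/0.9104) = 0.364 → 36.4%.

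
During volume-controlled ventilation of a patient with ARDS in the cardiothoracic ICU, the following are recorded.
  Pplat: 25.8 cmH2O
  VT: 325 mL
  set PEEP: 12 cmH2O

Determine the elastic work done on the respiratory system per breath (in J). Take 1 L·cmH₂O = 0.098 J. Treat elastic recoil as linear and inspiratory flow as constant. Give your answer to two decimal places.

Elastic work ≈ ½ × (Pplat − PEEP) × Vt = 0.5 × (25.8 − 12) × 0.325 L = 0.5 × 13.8 × 0.325 = 2.243 L·cmH2O.
× 0.098 J/(L·cmH2O) → 0.2198 J.

0.22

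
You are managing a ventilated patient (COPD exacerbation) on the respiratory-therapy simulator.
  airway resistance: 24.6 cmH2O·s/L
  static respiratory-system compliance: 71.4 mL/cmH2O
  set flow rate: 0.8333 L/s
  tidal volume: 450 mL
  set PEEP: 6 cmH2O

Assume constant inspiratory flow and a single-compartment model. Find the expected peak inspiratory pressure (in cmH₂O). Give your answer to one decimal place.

32.8

Equation of motion (constant flow): PIP = Vt/C + R·V̇ + PEEP.
PIP = 450/71.4 + 24.6×0.8333 + 6 = 6.303 + 20.499 + 6 = 32.802 cmH2O.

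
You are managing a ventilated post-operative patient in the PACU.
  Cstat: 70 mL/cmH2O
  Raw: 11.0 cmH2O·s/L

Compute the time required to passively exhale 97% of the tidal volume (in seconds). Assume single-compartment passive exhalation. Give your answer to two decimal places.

2.70

τ = R × C = 11.0 × 70 mL/cmH2O = 11.0 × 0.070 L/cmH2O = 0.77 s.
Exhaled fraction f = 1 − e^(−t/τ) → t = −τ·ln(1 − f) = −0.77·ln(0.03) = 2.7 s.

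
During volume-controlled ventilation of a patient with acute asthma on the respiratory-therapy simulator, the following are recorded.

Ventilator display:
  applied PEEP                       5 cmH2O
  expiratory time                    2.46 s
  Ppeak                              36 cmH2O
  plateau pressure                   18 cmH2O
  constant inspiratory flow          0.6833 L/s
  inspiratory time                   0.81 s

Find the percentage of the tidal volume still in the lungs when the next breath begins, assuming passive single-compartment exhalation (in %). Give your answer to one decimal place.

11.2

Vt = flow × Ti = 0.6833 L/s × 0.81 s × 1000 mL/L = 553.47 mL.
R = (PIP − Pplat)/V̇ = (36 − 18) / 0.6833 = 18.0/0.6833 = 26.343 cmH2O·s/L.
C = Vt/(Pplat − PEEP) = 553.47 / (18 − 5) = 553.47/13.0 = 42.575 mL/cmH2O.
τ = R × C = 26.343 × 0.04258 L/cmH2O = 1.122 s.
Fraction remaining at end-expiration = e^(−Te/τ) = e^(−2.46/1.122) = 0.1116 → 11.16%.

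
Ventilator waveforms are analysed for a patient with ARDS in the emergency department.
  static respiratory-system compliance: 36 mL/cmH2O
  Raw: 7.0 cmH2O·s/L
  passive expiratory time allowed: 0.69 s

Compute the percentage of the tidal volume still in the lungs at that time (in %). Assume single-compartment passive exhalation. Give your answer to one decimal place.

6.5

τ = R × C = 7.0 × 36 mL/cmH2O = 7.0 × 0.036 L/cmH2O = 0.252 s.
Passive exhalation: V(t)/V₀ = e^(−t/τ) = e^(−0.69/0.252) = 0.06469.
Fraction remaining = 0.06469 → 6.469%.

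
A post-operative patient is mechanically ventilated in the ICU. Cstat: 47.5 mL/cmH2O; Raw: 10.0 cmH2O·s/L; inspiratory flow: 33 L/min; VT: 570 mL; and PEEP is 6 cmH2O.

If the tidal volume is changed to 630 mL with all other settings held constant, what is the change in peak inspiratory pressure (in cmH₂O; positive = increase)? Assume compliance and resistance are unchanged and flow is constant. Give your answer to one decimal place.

PIP = Vt/C + R·V̇ + PEEP (constant-flow equation of motion).
Only the elastic term changes: ΔPIP = ΔVt / C = (630 − 570) / 47.5 = 1.263 cmH2O.

1.3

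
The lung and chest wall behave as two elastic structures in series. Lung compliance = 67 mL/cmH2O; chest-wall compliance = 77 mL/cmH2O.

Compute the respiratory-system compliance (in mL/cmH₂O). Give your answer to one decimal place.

35.8

Lung and chest wall are elastances in series: 1/Crs = 1/CL + 1/Ccw.
1/Crs = 1/67 + 1/77 = 0.02791.
Crs = 35.829 mL/cmH2O.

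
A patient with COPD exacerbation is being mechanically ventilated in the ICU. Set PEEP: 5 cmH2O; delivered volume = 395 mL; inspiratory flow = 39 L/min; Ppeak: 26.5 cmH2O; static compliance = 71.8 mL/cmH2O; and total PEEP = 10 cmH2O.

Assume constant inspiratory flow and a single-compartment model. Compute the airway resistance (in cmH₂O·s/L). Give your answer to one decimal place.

Flow: 39 L/min ÷ 60 = 0.65 L/s.
Total PEEP = 10 cmH2O (set 5 + intrinsic 5); this is the baseline alveolar pressure.
Equation of motion (constant flow): PIP = Vt/C + R·V̇ + PEEP.
R·V̇ = PIP − Vt/C − PEEP = 26.5 − 395/71.8 − 10 = 26.5 − 5.501 − 10 = 10.999 cmH2O.
R = 10.999 / 0.65 = 16.922 cmH2O·s/L.

16.9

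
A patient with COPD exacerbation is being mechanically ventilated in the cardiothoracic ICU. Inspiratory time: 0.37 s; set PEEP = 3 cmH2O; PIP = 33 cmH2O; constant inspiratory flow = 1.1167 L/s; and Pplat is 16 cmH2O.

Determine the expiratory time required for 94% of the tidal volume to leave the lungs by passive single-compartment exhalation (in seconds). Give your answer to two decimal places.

Vt = flow × Ti = 1.1167 L/s × 0.37 s × 1000 mL/L = 413.18 mL.
R = (PIP − Pplat)/V̇ = (33 − 16) / 1.1167 = 17.0/1.1167 = 15.223 cmH2O·s/L.
C = Vt/(Pplat − PEEP) = 413.18 / (16 − 3) = 413.18/13.0 = 31.783 mL/cmH2O.
τ = R × C = 15.223 × 0.03178 L/cmH2O = 0.4838 s.
t = −τ·ln(1 − 0.94) = −0.4838·ln(0.06) = 1.361 s.

1.36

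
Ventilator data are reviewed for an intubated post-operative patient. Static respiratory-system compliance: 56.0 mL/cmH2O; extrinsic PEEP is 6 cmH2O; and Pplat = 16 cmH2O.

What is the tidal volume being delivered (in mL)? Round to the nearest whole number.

560

Vt = Cstat × (Pplat − PEEP) = 56.0 × (16 − 6) = 56.0 × 10.0 = 560.0 mL.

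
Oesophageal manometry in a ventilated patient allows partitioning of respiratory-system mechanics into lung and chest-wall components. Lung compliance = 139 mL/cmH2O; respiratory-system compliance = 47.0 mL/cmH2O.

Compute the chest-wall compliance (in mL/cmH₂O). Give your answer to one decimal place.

1/Ccw = 1/Crs − 1/CL.
1/Ccw = 1/47.0 − 1/139 = 0.01408.
Ccw = 71.023 mL/cmH2O.

71.0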